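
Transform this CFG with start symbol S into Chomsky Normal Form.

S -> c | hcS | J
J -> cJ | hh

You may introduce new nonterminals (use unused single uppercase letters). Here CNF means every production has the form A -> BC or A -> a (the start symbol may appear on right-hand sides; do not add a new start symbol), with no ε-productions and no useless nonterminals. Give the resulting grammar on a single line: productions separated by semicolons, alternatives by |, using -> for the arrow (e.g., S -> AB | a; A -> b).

No ε-productions.
After unit-elimination: S -> c | cJ | hh | hcS; J -> cJ | hh.
TERM: introduce A -> c, B -> h and substitute in every rule of length ≥2.
BIN: S -> BAS becomes S -> BC, C -> AS.

S -> c | AJ | BB | BC; A -> c; B -> h; C -> AS; J -> AJ | BB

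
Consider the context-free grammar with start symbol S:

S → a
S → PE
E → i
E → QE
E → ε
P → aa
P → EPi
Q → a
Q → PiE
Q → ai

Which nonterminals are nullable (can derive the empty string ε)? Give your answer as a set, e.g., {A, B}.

{E}

Directly nullable (have an ε-rule): {E}.
Not nullable: P, Q, S — each has a terminal in every rule's right-hand side or depends on a non-nullable symbol.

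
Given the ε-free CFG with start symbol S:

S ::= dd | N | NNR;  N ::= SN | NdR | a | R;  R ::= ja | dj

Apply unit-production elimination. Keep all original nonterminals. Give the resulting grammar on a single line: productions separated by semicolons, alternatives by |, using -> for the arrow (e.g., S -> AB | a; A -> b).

S -> a | SN | dd | dj | ja | NNR | NdR; N -> a | SN | dj | ja | NdR; R -> dj | ja

Unit productions: N->R, S->N.
Unit pairs (A ⇒* B via units): (N,R), (S,N), (S,R).
S: inherits non-unit rules of {N, R, S} → NNR | NdR | SN | a | dd | dj | ja.
N: inherits non-unit rules of {N, R} → NdR | SN | a | dj | ja.
R: inherits non-unit rules of {R} → dj | ja.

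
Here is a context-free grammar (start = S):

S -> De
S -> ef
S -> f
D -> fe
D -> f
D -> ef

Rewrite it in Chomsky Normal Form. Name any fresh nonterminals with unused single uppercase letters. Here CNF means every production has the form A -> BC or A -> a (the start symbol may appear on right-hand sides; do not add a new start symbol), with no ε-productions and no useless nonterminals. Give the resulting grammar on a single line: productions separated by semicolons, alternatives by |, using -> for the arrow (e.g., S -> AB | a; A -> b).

S -> f | AB | DA; A -> e; B -> f; D -> f | AB | BA

No ε-productions.
No unit productions to eliminate.
TERM: introduce A -> e, B -> f and substitute in every rule of length ≥2.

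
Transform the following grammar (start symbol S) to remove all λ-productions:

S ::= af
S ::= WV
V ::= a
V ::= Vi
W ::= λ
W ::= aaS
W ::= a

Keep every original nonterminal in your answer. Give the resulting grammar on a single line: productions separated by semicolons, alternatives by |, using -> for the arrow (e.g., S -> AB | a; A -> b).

Nullable set: {W}.
S -> WV: W nullable, giving V | WV.
Drop W -> λ.
Unchanged (no nullable symbols): S -> af; V -> Vi; V -> a; W -> a; W -> aaS.

S -> V | WV | af; V -> a | Vi; W -> a | aaS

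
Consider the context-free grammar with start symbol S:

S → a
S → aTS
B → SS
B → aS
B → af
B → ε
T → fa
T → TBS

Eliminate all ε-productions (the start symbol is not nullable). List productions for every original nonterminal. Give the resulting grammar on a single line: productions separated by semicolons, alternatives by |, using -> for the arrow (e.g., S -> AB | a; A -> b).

Nullable set: {B}.
Drop B -> ε.
T -> TBS: B nullable, giving TBS | TS.
Unchanged (no nullable symbols): S -> a; S -> aTS; B -> SS; B -> aS; B -> af; T -> fa.

S -> a | aTS; B -> SS | aS | af; T -> TS | fa | TBS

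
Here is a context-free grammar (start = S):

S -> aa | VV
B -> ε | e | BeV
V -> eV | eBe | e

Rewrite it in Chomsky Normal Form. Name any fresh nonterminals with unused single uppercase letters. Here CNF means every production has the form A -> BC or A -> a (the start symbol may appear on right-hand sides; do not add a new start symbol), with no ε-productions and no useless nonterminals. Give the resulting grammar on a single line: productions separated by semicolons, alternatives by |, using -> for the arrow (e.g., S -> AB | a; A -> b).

S -> CC | VV; A -> e; B -> e | AV | BD; C -> a; D -> AV; E -> BA; V -> e | AA | AE | AV

Nullable: {B}; after ε-elimination: S -> VV | aa; B -> e | eV | BeV; V -> e | eV | ee | eBe.
No unit productions to eliminate.
TERM: introduce C -> a, A -> e and substitute in every rule of length ≥2.
BIN: B -> BAV becomes B -> BD, D -> AV; V -> ABA becomes V -> AE, E -> BA.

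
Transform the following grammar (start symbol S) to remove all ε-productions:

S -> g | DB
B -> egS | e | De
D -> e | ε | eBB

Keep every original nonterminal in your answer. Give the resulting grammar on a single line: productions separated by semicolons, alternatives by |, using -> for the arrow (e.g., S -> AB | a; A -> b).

Nullable set: {D}.
S -> DB: D nullable, giving B | DB.
B -> De: D nullable, giving De | e.
Drop D -> ε.
Unchanged (no nullable symbols): S -> g; B -> e; B -> egS; D -> e; D -> eBB.

S -> B | g | DB; B -> e | De | egS; D -> e | eBB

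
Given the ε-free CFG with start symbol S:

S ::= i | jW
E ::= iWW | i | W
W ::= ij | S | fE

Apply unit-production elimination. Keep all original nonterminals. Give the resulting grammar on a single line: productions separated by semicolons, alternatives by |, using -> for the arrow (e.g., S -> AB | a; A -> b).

Unit productions: E->W, W->S.
Unit pairs (A ⇒* B via units): (E,S), (E,W), (W,S).
S: inherits non-unit rules of {S} → i | jW.
E: inherits non-unit rules of {E, S, W} → fE | i | iWW | ij | jW.
W: inherits non-unit rules of {S, W} → fE | i | ij | jW.

S -> i | jW; E -> i | fE | ij | jW | iWW; W -> i | fE | ij | jW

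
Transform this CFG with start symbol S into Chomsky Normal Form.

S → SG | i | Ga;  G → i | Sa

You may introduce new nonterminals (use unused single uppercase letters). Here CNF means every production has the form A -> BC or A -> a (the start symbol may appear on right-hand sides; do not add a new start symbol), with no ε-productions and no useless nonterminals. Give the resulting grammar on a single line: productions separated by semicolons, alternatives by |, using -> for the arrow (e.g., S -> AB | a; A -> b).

S -> i | GA | SG; A -> a; G -> i | SA

No ε-productions.
No unit productions to eliminate.
TERM: introduce A -> a and substitute in every rule of length ≥2.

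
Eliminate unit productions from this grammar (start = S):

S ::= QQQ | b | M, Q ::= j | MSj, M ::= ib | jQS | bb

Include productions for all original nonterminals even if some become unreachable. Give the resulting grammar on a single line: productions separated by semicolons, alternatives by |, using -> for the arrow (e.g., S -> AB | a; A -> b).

S -> b | bb | ib | QQQ | jQS; M -> bb | ib | jQS; Q -> j | MSj

Unit productions: S->M.
Unit pairs (A ⇒* B via units): (S,M).
S: inherits non-unit rules of {M, S} → QQQ | b | bb | ib | jQS.
M: inherits non-unit rules of {M} → bb | ib | jQS.
Q: inherits non-unit rules of {Q} → MSj | j.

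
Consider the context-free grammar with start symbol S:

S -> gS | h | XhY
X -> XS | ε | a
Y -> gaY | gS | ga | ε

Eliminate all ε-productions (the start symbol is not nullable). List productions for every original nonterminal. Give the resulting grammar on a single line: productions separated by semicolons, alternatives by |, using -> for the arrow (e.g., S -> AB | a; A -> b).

S -> h | Xh | gS | hY | XhY; X -> S | a | XS; Y -> gS | ga | gaY

Nullable set: {X, Y}.
S -> XhY: X, Y nullable, giving Xh | XhY | h | hY.
Drop X -> ε.
X -> XS: X nullable, giving S | XS.
Drop Y -> ε.
Y -> gaY: Y nullable, giving ga | gaY.
Unchanged (no nullable symbols): S -> gS; S -> h; X -> a; Y -> gS; Y -> ga.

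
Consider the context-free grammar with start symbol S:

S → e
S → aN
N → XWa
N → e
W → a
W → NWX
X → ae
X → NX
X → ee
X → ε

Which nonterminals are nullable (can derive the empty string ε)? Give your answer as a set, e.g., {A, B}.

{X}

Directly nullable (have an ε-rule): {X}.
Not nullable: N, S, W — each has a terminal in every rule's right-hand side or depends on a non-nullable symbol.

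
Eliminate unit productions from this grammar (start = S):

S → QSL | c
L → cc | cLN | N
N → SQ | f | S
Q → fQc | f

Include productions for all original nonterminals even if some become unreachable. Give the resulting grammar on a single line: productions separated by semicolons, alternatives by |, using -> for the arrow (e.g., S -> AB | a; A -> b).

Unit productions: L->N, N->S.
Unit pairs (A ⇒* B via units): (L,N), (L,S), (N,S).
S: inherits non-unit rules of {S} → QSL | c.
L: inherits non-unit rules of {L, N, S} → QSL | SQ | c | cLN | cc | f.
N: inherits non-unit rules of {N, S} → QSL | SQ | c | f.
Q: inherits non-unit rules of {Q} → f | fQc.

S -> c | QSL; L -> c | f | SQ | cc | QSL | cLN; N -> c | f | SQ | QSL; Q -> f | fQc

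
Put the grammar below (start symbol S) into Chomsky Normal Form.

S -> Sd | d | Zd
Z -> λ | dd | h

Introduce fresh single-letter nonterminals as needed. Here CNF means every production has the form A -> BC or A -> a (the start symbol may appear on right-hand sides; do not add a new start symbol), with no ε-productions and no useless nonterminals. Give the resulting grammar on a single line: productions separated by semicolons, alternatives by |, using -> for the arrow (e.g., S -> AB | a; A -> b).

Nullable: {Z}; after ε-elimination: S -> d | Sd | Zd; Z -> h | dd.
No unit productions to eliminate.
TERM: introduce A -> d and substitute in every rule of length ≥2.

S -> d | SA | ZA; A -> d; Z -> h | AA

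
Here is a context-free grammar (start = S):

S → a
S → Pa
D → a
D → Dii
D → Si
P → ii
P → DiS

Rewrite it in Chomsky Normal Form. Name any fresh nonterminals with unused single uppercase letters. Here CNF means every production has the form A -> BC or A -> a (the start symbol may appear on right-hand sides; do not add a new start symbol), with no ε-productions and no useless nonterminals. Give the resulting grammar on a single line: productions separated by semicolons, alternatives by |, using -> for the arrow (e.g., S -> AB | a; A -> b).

No ε-productions.
No unit productions to eliminate.
TERM: introduce B -> a, A -> i and substitute in every rule of length ≥2.
BIN: D -> DAA becomes D -> DC, C -> AA; P -> DAS becomes P -> DE, E -> AS.

S -> a | PB; A -> i; B -> a; C -> AA; D -> a | DC | SA; E -> AS; P -> AA | DE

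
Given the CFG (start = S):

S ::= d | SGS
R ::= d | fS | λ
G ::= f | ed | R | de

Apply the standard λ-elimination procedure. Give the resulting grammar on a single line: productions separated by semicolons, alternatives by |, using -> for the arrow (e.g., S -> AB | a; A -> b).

S -> d | SS | SGS; G -> R | f | de | ed; R -> d | fS

Nullable set: {G, R}.
S -> SGS: G nullable, giving SGS | SS.
G -> R: R nullable, giving R.
Drop R -> λ.
Unchanged (no nullable symbols): S -> d; G -> de; G -> ed; G -> f; R -> d; R -> fS.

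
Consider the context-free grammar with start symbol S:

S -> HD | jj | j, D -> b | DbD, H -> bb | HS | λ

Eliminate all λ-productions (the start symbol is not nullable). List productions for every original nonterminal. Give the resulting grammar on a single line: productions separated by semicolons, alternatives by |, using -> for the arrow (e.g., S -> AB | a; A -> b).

S -> D | j | HD | jj; D -> b | DbD; H -> S | HS | bb

Nullable set: {H}.
S -> HD: H nullable, giving D | HD.
Drop H -> λ.
H -> HS: H nullable, giving HS | S.
Unchanged (no nullable symbols): S -> j; S -> jj; D -> DbD; D -> b; H -> bb.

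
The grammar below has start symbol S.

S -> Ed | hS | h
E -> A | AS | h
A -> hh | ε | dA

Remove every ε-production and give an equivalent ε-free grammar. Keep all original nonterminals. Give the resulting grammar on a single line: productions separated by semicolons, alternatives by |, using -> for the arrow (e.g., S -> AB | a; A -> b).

Nullable set: {A, E}.
S -> Ed: E nullable, giving Ed | d.
Drop A -> ε.
A -> dA: A nullable, giving d | dA.
E -> A: A nullable, giving A.
E -> AS: A nullable, giving AS | S.
Unchanged (no nullable symbols): S -> h; S -> hS; A -> hh; E -> h.

S -> d | h | Ed | hS; A -> d | dA | hh; E -> A | S | h | AS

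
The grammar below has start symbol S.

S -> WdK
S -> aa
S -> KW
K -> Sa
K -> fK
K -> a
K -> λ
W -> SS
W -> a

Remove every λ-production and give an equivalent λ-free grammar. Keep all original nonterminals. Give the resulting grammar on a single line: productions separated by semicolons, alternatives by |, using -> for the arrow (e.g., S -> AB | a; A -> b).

S -> W | KW | Wd | aa | WdK; K -> a | f | Sa | fK; W -> a | SS

Nullable set: {K}.
S -> KW: K nullable, giving KW | W.
S -> WdK: K nullable, giving Wd | WdK.
Drop K -> λ.
K -> fK: K nullable, giving f | fK.
Unchanged (no nullable symbols): S -> aa; K -> Sa; K -> a; W -> SS; W -> a.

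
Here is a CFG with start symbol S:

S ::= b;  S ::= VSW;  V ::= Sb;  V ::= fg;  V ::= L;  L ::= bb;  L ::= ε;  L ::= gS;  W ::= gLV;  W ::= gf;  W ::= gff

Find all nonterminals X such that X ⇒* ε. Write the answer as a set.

{L, V}

Directly nullable (have an ε-rule): {L}.
V is nullable via V -> L (every symbol on the right is already known nullable).
Not nullable: S, W — each has a terminal in every rule's right-hand side or depends on a non-nullable symbol.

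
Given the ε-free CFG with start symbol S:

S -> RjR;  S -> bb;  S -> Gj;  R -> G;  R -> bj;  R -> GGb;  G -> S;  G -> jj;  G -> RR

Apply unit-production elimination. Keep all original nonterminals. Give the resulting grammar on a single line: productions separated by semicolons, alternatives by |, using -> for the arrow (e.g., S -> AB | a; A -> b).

S -> Gj | bb | RjR; G -> Gj | RR | bb | jj | RjR; R -> Gj | RR | bb | bj | jj | GGb | RjR

Unit productions: G->S, R->G.
Unit pairs (A ⇒* B via units): (G,S), (R,G), (R,S).
S: inherits non-unit rules of {S} → Gj | RjR | bb.
G: inherits non-unit rules of {G, S} → Gj | RR | RjR | bb | jj.
R: inherits non-unit rules of {G, R, S} → GGb | Gj | RR | RjR | bb | bj | jj.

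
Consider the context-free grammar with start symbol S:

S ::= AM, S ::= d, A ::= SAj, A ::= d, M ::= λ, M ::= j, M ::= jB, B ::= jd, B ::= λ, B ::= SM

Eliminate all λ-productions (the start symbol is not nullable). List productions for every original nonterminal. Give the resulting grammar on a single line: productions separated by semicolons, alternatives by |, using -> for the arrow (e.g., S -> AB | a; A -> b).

Nullable set: {B, M}.
S -> AM: M nullable, giving A | AM.
Drop B -> λ.
B -> SM: M nullable, giving S | SM.
Drop M -> λ.
M -> jB: B nullable, giving j | jB.
Unchanged (no nullable symbols): S -> d; A -> SAj; A -> d; B -> jd; M -> j.

S -> A | d | AM; A -> d | SAj; B -> S | SM | jd; M -> j | jB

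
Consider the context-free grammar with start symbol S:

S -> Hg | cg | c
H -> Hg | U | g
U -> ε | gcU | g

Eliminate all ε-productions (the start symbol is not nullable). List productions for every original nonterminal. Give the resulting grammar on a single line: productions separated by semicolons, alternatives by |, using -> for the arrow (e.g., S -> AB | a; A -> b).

Nullable set: {H, U}.
S -> Hg: H nullable, giving Hg | g.
H -> Hg: H nullable, giving Hg | g.
H -> U: U nullable, giving U.
Drop U -> ε.
U -> gcU: U nullable, giving gc | gcU.
Unchanged (no nullable symbols): S -> c; S -> cg; H -> g; U -> g.

S -> c | g | Hg | cg; H -> U | g | Hg; U -> g | gc | gcU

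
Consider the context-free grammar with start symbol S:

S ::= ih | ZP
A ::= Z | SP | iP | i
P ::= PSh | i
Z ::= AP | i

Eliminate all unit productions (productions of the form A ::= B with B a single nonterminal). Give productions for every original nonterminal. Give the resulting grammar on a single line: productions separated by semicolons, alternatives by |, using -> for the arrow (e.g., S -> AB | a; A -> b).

Unit productions: A->Z.
Unit pairs (A ⇒* B via units): (A,Z).
S: inherits non-unit rules of {S} → ZP | ih.
A: inherits non-unit rules of {A, Z} → AP | SP | i | iP.
P: inherits non-unit rules of {P} → PSh | i.
Z: inherits non-unit rules of {Z} → AP | i.

S -> ZP | ih; A -> i | AP | SP | iP; P -> i | PSh; Z -> i | AP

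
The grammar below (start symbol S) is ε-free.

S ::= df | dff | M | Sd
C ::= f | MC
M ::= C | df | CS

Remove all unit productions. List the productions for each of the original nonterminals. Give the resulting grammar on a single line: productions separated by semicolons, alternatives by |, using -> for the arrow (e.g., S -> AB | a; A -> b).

Unit productions: M->C, S->M.
Unit pairs (A ⇒* B via units): (M,C), (S,C), (S,M).
S: inherits non-unit rules of {C, M, S} → CS | MC | Sd | df | dff | f.
C: inherits non-unit rules of {C} → MC | f.
M: inherits non-unit rules of {C, M} → CS | MC | df | f.

S -> f | CS | MC | Sd | df | dff; C -> f | MC; M -> f | CS | MC | df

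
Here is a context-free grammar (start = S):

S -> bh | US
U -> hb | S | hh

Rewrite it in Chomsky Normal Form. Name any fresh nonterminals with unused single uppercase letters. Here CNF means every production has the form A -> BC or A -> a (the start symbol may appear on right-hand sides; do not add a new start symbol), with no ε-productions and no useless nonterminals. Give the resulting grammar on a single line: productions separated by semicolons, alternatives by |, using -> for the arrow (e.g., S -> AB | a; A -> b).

No ε-productions.
After unit-elimination: S -> US | bh; U -> US | bh | hb | hh.
TERM: introduce A -> b, B -> h and substitute in every rule of length ≥2.

S -> AB | US; A -> b; B -> h; U -> AB | BA | BB | US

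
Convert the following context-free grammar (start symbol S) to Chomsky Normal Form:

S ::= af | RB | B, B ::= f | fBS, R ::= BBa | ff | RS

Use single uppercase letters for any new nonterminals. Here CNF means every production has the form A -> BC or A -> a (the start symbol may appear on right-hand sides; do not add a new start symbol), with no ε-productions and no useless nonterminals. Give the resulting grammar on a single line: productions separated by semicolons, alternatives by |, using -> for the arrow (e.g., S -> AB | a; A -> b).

No ε-productions.
After unit-elimination: S -> f | RB | af | fBS; B -> f | fBS; R -> RS | ff | BBa.
TERM: introduce C -> a, A -> f and substitute in every rule of length ≥2.
BIN: B -> ABS becomes B -> AD, D -> BS; R -> BBC becomes R -> BE, E -> BC; S -> ABS becomes S -> AF, F -> BS.

S -> f | AF | CA | RB; A -> f; B -> f | AD; C -> a; D -> BS; E -> BC; F -> BS; R -> AA | BE | RS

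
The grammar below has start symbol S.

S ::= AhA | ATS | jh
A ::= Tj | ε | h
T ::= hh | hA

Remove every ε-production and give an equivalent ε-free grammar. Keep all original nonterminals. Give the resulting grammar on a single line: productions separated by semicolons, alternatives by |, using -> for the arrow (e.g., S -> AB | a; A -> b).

Nullable set: {A}.
S -> ATS: A nullable, giving ATS | TS.
S -> AhA: A, A nullable, giving Ah | AhA | h | hA.
Drop A -> ε.
T -> hA: A nullable, giving h | hA.
Unchanged (no nullable symbols): S -> jh; A -> Tj; A -> h; T -> hh.

S -> h | Ah | TS | hA | jh | ATS | AhA; A -> h | Tj; T -> h | hA | hh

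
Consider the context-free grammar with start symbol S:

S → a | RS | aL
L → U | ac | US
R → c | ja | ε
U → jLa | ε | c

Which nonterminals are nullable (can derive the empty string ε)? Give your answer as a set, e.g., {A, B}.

{L, R, U}

Directly nullable (have an ε-rule): {R, U}.
L is nullable via L -> U (every symbol on the right is already known nullable).
Not nullable: S — each has a terminal in every rule's right-hand side or depends on a non-nullable symbol.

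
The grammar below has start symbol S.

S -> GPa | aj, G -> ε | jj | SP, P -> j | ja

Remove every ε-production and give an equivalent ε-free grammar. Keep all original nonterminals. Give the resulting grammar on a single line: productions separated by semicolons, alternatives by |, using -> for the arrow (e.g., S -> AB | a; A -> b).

Nullable set: {G}.
S -> GPa: G nullable, giving GPa | Pa.
Drop G -> ε.
Unchanged (no nullable symbols): S -> aj; G -> SP; G -> jj; P -> j; P -> ja.

S -> Pa | aj | GPa; G -> SP | jj; P -> j | ja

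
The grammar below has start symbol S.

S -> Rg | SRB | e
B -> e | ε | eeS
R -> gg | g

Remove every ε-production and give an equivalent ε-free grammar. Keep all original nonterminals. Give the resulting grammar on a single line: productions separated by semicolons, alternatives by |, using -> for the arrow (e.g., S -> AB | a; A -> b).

Nullable set: {B}.
S -> SRB: B nullable, giving SR | SRB.
Drop B -> ε.
Unchanged (no nullable symbols): S -> Rg; S -> e; B -> e; B -> eeS; R -> g; R -> gg.

S -> e | Rg | SR | SRB; B -> e | eeS; R -> g | gg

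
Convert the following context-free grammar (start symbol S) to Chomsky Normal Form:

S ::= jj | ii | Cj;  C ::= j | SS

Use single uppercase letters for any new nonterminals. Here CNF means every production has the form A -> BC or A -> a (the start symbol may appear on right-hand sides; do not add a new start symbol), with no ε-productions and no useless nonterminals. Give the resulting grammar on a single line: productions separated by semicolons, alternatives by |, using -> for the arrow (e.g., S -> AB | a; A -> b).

No ε-productions.
No unit productions to eliminate.
TERM: introduce B -> i, A -> j and substitute in every rule of length ≥2.

S -> AA | BB | CA; A -> j; B -> i; C -> j | SS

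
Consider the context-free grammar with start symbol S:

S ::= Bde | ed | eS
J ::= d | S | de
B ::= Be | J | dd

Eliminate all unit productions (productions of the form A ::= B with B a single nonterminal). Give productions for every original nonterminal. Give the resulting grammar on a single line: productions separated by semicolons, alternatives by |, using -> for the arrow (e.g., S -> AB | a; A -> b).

Unit productions: B->J, J->S.
Unit pairs (A ⇒* B via units): (B,J), (B,S), (J,S).
S: inherits non-unit rules of {S} → Bde | eS | ed.
B: inherits non-unit rules of {B, J, S} → Bde | Be | d | dd | de | eS | ed.
J: inherits non-unit rules of {J, S} → Bde | d | de | eS | ed.

S -> eS | ed | Bde; B -> d | Be | dd | de | eS | ed | Bde; J -> d | de | eS | ed | Bde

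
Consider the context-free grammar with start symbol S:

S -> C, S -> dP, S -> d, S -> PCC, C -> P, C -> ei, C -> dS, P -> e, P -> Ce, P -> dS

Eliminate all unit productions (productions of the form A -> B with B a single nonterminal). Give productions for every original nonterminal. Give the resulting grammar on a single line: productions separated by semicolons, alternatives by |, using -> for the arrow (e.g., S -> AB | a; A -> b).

S -> d | e | Ce | dP | dS | ei | PCC; C -> e | Ce | dS | ei; P -> e | Ce | dS

Unit productions: C->P, S->C.
Unit pairs (A ⇒* B via units): (C,P), (S,C), (S,P).
S: inherits non-unit rules of {C, P, S} → Ce | PCC | d | dP | dS | e | ei.
C: inherits non-unit rules of {C, P} → Ce | dS | e | ei.
P: inherits non-unit rules of {P} → Ce | dS | e.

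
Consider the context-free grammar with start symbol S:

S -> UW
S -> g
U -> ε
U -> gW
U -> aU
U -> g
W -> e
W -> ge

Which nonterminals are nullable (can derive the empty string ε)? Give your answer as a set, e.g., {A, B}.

{U}

Directly nullable (have an ε-rule): {U}.
Not nullable: S, W — each has a terminal in every rule's right-hand side or depends on a non-nullable symbol.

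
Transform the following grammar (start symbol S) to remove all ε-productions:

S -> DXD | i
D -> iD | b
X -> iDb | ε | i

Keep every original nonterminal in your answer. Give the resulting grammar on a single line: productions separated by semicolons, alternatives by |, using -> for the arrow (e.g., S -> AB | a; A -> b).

Nullable set: {X}.
S -> DXD: X nullable, giving DD | DXD.
Drop X -> ε.
Unchanged (no nullable symbols): S -> i; D -> b; D -> iD; X -> i; X -> iDb.

S -> i | DD | DXD; D -> b | iD; X -> i | iDb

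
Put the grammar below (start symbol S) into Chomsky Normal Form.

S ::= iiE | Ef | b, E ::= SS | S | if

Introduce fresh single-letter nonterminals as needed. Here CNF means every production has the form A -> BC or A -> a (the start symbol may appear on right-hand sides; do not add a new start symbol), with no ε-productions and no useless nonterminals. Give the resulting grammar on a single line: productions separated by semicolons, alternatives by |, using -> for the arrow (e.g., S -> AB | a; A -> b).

S -> b | BD | EA; A -> f; B -> i; C -> BE; D -> BE; E -> b | BA | BC | EA | SS

No ε-productions.
After unit-elimination: S -> b | Ef | iiE; E -> b | Ef | SS | if | iiE.
TERM: introduce A -> f, B -> i and substitute in every rule of length ≥2.
BIN: E -> BBE becomes E -> BC, C -> BE; S -> BBE becomes S -> BD, D -> BE.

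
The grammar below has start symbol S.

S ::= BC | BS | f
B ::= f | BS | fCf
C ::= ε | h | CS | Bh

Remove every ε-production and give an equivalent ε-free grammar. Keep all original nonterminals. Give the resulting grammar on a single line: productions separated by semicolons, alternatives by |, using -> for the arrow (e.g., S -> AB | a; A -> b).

S -> B | f | BC | BS; B -> f | BS | ff | fCf; C -> S | h | Bh | CS

Nullable set: {C}.
S -> BC: C nullable, giving B | BC.
B -> fCf: C nullable, giving fCf | ff.
Drop C -> ε.
C -> CS: C nullable, giving CS | S.
Unchanged (no nullable symbols): S -> BS; S -> f; B -> BS; B -> f; C -> Bh; C -> h.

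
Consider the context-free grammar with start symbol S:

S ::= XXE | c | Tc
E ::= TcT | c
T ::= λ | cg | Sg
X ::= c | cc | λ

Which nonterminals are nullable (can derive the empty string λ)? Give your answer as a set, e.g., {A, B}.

Directly nullable (have an ε-rule): {T, X}.
Not nullable: E, S — each has a terminal in every rule's right-hand side or depends on a non-nullable symbol.

{T, X}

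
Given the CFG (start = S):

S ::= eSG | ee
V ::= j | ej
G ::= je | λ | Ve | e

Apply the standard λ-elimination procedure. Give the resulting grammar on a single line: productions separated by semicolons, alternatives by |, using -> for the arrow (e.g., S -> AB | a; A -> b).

Nullable set: {G}.
S -> eSG: G nullable, giving eS | eSG.
Drop G -> λ.
Unchanged (no nullable symbols): S -> ee; G -> Ve; G -> e; G -> je; V -> ej; V -> j.

S -> eS | ee | eSG; G -> e | Ve | je; V -> j | ej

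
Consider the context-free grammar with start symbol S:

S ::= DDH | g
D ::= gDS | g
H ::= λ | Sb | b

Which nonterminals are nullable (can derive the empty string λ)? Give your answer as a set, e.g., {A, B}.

{H}

Directly nullable (have an ε-rule): {H}.
Not nullable: D, S — each has a terminal in every rule's right-hand side or depends on a non-nullable symbol.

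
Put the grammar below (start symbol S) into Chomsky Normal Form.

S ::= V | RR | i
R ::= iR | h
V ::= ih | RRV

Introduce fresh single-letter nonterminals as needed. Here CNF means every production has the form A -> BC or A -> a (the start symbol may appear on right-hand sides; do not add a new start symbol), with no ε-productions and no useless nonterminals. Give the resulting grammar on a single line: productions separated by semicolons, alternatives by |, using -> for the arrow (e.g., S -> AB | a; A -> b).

S -> i | AB | RC | RR; A -> i; B -> h; C -> RV; D -> RV; R -> h | AR; V -> AB | RD

No ε-productions.
After unit-elimination: S -> i | RR | ih | RRV; R -> h | iR; V -> ih | RRV.
TERM: introduce B -> h, A -> i and substitute in every rule of length ≥2.
BIN: S -> RRV becomes S -> RC, C -> RV; V -> RRV becomes V -> RD, D -> RV.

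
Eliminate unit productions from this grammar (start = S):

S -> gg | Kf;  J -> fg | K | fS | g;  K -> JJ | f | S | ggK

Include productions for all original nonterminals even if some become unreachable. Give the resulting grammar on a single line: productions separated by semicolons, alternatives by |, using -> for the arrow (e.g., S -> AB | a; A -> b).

Unit productions: J->K, K->S.
Unit pairs (A ⇒* B via units): (J,K), (J,S), (K,S).
S: inherits non-unit rules of {S} → Kf | gg.
J: inherits non-unit rules of {J, K, S} → JJ | Kf | f | fS | fg | g | gg | ggK.
K: inherits non-unit rules of {K, S} → JJ | Kf | f | gg | ggK.

S -> Kf | gg; J -> f | g | JJ | Kf | fS | fg | gg | ggK; K -> f | JJ | Kf | gg | ggK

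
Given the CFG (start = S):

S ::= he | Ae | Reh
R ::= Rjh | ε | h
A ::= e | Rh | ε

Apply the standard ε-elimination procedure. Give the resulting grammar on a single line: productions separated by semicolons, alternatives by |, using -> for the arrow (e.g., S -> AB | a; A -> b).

Nullable set: {A, R}.
S -> Ae: A nullable, giving Ae | e.
S -> Reh: R nullable, giving Reh | eh.
Drop A -> ε.
A -> Rh: R nullable, giving Rh | h.
Drop R -> ε.
R -> Rjh: R nullable, giving Rjh | jh.
Unchanged (no nullable symbols): S -> he; A -> e; R -> h.

S -> e | Ae | eh | he | Reh; A -> e | h | Rh; R -> h | jh | Rjh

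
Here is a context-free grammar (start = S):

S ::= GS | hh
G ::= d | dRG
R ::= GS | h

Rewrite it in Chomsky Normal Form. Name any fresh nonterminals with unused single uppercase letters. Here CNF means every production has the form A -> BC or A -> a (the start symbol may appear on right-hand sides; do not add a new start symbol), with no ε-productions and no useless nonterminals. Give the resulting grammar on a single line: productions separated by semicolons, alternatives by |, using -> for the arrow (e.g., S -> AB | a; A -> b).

S -> BB | GS; A -> d; B -> h; C -> RG; G -> d | AC; R -> h | GS

No ε-productions.
No unit productions to eliminate.
TERM: introduce A -> d, B -> h and substitute in every rule of length ≥2.
BIN: G -> ARG becomes G -> AC, C -> RG.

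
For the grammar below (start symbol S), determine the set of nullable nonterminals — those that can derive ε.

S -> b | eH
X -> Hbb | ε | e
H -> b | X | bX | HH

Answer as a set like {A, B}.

Directly nullable (have an ε-rule): {X}.
H is nullable via H -> X (every symbol on the right is already known nullable).
Not nullable: S — each has a terminal in every rule's right-hand side or depends on a non-nullable symbol.

{H, X}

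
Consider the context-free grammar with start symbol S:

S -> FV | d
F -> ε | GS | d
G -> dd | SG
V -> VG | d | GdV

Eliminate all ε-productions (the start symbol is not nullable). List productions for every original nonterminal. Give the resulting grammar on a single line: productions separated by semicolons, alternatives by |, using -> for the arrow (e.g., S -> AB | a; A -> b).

S -> V | d | FV; F -> d | GS; G -> SG | dd; V -> d | VG | GdV

Nullable set: {F}.
S -> FV: F nullable, giving FV | V.
Drop F -> ε.
Unchanged (no nullable symbols): S -> d; F -> GS; F -> d; G -> SG; G -> dd; V -> GdV; V -> VG; V -> d.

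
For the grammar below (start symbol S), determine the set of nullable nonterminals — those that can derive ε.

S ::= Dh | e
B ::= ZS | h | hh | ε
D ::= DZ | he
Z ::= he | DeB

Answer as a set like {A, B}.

Directly nullable (have an ε-rule): {B}.
Not nullable: D, S, Z — each has a terminal in every rule's right-hand side or depends on a non-nullable symbol.

{B}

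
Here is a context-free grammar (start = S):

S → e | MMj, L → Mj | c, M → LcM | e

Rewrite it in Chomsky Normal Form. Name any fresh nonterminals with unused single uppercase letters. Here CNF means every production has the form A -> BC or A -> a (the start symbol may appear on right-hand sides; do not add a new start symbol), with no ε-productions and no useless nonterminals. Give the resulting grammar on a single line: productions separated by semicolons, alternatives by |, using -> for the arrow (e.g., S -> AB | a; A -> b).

No ε-productions.
No unit productions to eliminate.
TERM: introduce B -> c, A -> j and substitute in every rule of length ≥2.
BIN: M -> LBM becomes M -> LC, C -> BM; S -> MMA becomes S -> MD, D -> MA.

S -> e | MD; A -> j; B -> c; C -> BM; D -> MA; L -> c | MA; M -> e | LC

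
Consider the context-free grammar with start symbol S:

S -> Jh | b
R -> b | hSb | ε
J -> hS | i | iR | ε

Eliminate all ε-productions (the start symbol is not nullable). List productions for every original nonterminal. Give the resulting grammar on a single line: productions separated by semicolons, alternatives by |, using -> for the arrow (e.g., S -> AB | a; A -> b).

S -> b | h | Jh; J -> i | hS | iR; R -> b | hSb

Nullable set: {J, R}.
S -> Jh: J nullable, giving Jh | h.
Drop J -> ε.
J -> iR: R nullable, giving i | iR.
Drop R -> ε.
Unchanged (no nullable symbols): S -> b; J -> hS; J -> i; R -> b; R -> hSb.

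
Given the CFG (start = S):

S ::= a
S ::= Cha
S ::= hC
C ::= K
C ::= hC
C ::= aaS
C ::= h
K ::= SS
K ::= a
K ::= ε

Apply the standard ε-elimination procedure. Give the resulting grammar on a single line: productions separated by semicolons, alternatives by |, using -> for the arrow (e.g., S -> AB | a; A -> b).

Nullable set: {C, K}.
S -> Cha: C nullable, giving Cha | ha.
S -> hC: C nullable, giving h | hC.
C -> K: K nullable, giving K.
C -> hC: C nullable, giving h | hC.
Drop K -> ε.
Unchanged (no nullable symbols): S -> a; C -> aaS; C -> h; K -> SS; K -> a.

S -> a | h | hC | ha | Cha; C -> K | h | hC | aaS; K -> a | SS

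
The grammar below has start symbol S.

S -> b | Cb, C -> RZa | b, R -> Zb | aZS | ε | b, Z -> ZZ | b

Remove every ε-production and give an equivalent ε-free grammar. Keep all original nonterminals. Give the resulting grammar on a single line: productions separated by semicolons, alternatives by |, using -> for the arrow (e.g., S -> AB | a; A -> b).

S -> b | Cb; C -> b | Za | RZa; R -> b | Zb | aZS; Z -> b | ZZ

Nullable set: {R}.
C -> RZa: R nullable, giving RZa | Za.
Drop R -> ε.
Unchanged (no nullable symbols): S -> Cb; S -> b; C -> b; R -> Zb; R -> aZS; R -> b; Z -> ZZ; Z -> b.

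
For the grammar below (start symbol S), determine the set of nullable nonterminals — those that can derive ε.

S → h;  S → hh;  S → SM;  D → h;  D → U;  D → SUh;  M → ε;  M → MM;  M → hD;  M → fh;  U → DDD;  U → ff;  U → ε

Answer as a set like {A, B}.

Directly nullable (have an ε-rule): {M, U}.
D is nullable via D -> U (every symbol on the right is already known nullable).
Not nullable: S — each has a terminal in every rule's right-hand side or depends on a non-nullable symbol.

{D, M, U}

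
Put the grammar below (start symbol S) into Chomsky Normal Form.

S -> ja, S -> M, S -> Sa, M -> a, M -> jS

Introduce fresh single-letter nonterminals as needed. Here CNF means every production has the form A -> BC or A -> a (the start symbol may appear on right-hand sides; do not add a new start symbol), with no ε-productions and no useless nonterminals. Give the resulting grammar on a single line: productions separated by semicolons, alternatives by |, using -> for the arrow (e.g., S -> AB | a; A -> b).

S -> a | AB | AS | SB; A -> j; B -> a

No ε-productions.
After unit-elimination: S -> a | Sa | jS | ja; M -> a | jS.
TERM: introduce B -> a, A -> j and substitute in every rule of length ≥2.
Drop unreachable/unproductive: M.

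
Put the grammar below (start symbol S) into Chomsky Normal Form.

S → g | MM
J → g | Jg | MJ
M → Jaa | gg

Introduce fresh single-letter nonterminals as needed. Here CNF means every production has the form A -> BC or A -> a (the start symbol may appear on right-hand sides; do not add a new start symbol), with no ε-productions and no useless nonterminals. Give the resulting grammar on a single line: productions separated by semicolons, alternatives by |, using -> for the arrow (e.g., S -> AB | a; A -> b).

No ε-productions.
No unit productions to eliminate.
TERM: introduce B -> a, A -> g and substitute in every rule of length ≥2.
BIN: M -> JBB becomes M -> JC, C -> BB.

S -> g | MM; A -> g; B -> a; C -> BB; J -> g | JA | MJ; M -> AA | JC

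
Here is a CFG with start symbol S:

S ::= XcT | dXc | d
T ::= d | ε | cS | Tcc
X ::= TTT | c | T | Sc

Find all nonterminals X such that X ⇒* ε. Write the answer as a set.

Directly nullable (have an ε-rule): {T}.
X is nullable via X -> T (every symbol on the right is already known nullable).
Not nullable: S — each has a terminal in every rule's right-hand side or depends on a non-nullable symbol.

{T, X}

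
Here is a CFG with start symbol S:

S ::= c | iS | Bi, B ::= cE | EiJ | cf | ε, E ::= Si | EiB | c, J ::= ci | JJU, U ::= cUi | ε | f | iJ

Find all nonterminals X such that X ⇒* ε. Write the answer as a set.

Directly nullable (have an ε-rule): {B, U}.
Not nullable: E, J, S — each has a terminal in every rule's right-hand side or depends on a non-nullable symbol.

{B, U}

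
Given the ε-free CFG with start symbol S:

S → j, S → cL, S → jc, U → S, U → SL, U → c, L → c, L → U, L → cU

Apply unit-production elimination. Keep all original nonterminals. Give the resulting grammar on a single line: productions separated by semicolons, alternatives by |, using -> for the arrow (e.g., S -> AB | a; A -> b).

S -> j | cL | jc; L -> c | j | SL | cL | cU | jc; U -> c | j | SL | cL | jc

Unit productions: L->U, U->S.
Unit pairs (A ⇒* B via units): (L,S), (L,U), (U,S).
S: inherits non-unit rules of {S} → cL | j | jc.
L: inherits non-unit rules of {L, S, U} → SL | c | cL | cU | j | jc.
U: inherits non-unit rules of {S, U} → SL | c | cL | j | jc.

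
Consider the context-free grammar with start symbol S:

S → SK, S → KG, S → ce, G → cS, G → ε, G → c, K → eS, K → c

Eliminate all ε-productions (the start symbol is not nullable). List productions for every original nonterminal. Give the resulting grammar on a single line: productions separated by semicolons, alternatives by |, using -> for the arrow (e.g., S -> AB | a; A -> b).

S -> K | KG | SK | ce; G -> c | cS; K -> c | eS

Nullable set: {G}.
S -> KG: G nullable, giving K | KG.
Drop G -> ε.
Unchanged (no nullable symbols): S -> SK; S -> ce; G -> c; G -> cS; K -> c; K -> eS.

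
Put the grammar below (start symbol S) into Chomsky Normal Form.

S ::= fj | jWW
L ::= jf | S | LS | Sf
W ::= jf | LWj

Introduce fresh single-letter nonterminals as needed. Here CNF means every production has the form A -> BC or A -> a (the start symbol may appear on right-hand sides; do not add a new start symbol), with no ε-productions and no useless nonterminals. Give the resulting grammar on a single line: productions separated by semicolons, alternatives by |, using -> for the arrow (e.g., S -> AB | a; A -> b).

No ε-productions.
After unit-elimination: S -> fj | jWW; L -> LS | Sf | fj | jf | jWW; W -> jf | LWj.
TERM: introduce A -> f, B -> j and substitute in every rule of length ≥2.
BIN: L -> BWW becomes L -> BC, C -> WW; S -> BWW becomes S -> BD, D -> WW; W -> LWB becomes W -> LE, E -> WB.

S -> AB | BD; A -> f; B -> j; C -> WW; D -> WW; E -> WB; L -> AB | BA | BC | LS | SA; W -> BA | LE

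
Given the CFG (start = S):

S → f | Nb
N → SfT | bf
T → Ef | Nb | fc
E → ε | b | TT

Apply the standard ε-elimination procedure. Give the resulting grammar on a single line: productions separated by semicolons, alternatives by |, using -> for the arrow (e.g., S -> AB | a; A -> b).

S -> f | Nb; E -> b | TT; N -> bf | SfT; T -> f | Ef | Nb | fc

Nullable set: {E}.
Drop E -> ε.
T -> Ef: E nullable, giving Ef | f.
Unchanged (no nullable symbols): S -> Nb; S -> f; E -> TT; E -> b; N -> SfT; N -> bf; T -> Nb; T -> fc.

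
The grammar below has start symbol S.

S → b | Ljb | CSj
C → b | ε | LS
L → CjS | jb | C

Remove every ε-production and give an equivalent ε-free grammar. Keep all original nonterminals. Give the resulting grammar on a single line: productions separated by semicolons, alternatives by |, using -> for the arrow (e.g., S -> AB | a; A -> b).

S -> b | Sj | jb | CSj | Ljb; C -> S | b | LS; L -> C | jS | jb | CjS

Nullable set: {C, L}.
S -> CSj: C nullable, giving CSj | Sj.
S -> Ljb: L nullable, giving Ljb | jb.
Drop C -> ε.
C -> LS: L nullable, giving LS | S.
L -> C: C nullable, giving C.
L -> CjS: C nullable, giving CjS | jS.
Unchanged (no nullable symbols): S -> b; C -> b; L -> jb.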